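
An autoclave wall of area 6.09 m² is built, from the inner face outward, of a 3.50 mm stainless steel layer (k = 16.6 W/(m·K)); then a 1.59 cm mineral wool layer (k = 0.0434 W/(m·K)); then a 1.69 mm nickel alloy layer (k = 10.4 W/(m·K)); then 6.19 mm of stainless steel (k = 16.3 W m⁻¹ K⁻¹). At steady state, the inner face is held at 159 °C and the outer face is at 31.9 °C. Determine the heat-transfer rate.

Q = 2.11 kW

Resistance network (inner→outer):
  R_stainless steel = L/(kA) = 0.00350/(16.6·6.09) = 3.462×10^-5 K/W
  R_mineral wool = L/(kA) = 0.0159/(0.0434·6.09) = 0.06016 K/W
  R_nickel alloy = L/(kA) = 0.00169/(10.4·6.09) = 2.668×10^-5 K/W
  R_stainless steel = L/(kA) = 0.00619/(16.3·6.09) = 6.236×10^-5 K/W
ΣR = 3.462×10^-5 + 0.06016 + 2.668×10^-5 + 6.236×10^-5 = 0.06028 K/W
Q = ΔT/ΣR = (159 °C − 31.9 °C)/0.06028 = 2110 W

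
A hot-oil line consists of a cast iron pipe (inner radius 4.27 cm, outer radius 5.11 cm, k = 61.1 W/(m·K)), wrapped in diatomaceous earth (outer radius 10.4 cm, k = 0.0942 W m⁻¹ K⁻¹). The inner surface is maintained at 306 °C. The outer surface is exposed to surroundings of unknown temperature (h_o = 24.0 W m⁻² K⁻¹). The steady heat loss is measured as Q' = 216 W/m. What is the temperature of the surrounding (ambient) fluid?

Sum the resistances:
  R'_cast iron = ln(0.0511/0.0427)/(2πk) = 0.1796/(2π·61.1) = 4.678×10^-4 m·K/W
  R'_diatomaceous earth = ln(0.104/0.0511)/(2πk) = 0.7106/(2π·0.0942) = 1.201 m·K/W
  R'_conv,out = 1/(2πr h) = 1/(2π·0.104·24.0) = 0.06376 m·K/W
ΣR = 1.265 m·K/W
ΔT = Q'·ΣR = 216 × 1.265 = 273.2 K
Heat flows outward, so T_out = T_in − ΔT = 306 − 273.2 = 32.8 °C

T_out = 32.8 °C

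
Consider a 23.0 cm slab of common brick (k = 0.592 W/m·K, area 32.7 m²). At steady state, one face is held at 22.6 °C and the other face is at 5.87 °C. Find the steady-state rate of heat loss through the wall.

Q = 1410 W

Q = kA·ΔT/L = 0.592 × 32.7 × |22.6 °C − 5.87 °C| / 0.230 = 1410 W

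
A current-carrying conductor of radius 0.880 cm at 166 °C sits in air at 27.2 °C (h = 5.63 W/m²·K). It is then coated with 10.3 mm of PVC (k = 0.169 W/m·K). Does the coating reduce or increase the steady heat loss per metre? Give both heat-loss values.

Critical radius for a cylinder: r_cr = k/h = 0.0300 m = 3.00 cm.
Outer radius after coating: r₂ = 0.00880 + 0.0103 = 0.01910 m.
Since r₁ < r_cr and r₂ ≤ r_cr, the coating moves toward the maximum at r_cr — heat loss rises.
Bare: R = 1/(2πr₁h) = 3.212 m·K/W; Q = 138.8/3.212 = 43.2 W/m.
Coated: R = R_cond + R_conv = 2.210 m·K/W; Q = 138.8/2.210 = 62.8 W/m.

increases: 43.2 → 62.8 W/m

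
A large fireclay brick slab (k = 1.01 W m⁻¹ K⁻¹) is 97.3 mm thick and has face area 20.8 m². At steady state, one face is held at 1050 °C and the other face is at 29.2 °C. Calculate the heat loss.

Q = kA·ΔT/L = 1.01 × 20.8 × |1050 °C − 29.2 °C| / 0.0973 = 2.20×10^5 W

Q = 2.20×10^5 W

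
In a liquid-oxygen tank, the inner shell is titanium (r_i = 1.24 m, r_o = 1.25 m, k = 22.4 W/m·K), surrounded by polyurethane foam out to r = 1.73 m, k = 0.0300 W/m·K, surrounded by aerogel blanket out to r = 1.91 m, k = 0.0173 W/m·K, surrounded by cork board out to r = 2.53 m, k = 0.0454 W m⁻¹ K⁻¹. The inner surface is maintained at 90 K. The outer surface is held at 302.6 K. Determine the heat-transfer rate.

Q = 200 W

Series thermal resistances, inner to outer:
  R_titanium = (1/1.24 − 1/1.25)/(4πk) = 0.006452/(4π·22.4) = 2.292×10^-5 K/W
  R_polyurethane foam = (1/1.25 − 1/1.73)/(4πk) = 0.2220/(4π·0.0300) = 0.5888 K/W
  R_aerogel blanket = (1/1.73 − 1/1.91)/(4πk) = 0.05447/(4π·0.0173) = 0.2506 K/W
  R_cork board = (1/1.91 − 1/2.53)/(4πk) = 0.1283/(4π·0.0454) = 0.2249 K/W
ΣR = 2.292×10^-5 + 0.5888 + 0.2506 + 0.2249 = 1.064 K/W
Q = ΔT/ΣR = (90 K − 302.6 K)/1.064 = -200 W
(Negative Q ⇒ heat flows inward; heat gain = 200 W.)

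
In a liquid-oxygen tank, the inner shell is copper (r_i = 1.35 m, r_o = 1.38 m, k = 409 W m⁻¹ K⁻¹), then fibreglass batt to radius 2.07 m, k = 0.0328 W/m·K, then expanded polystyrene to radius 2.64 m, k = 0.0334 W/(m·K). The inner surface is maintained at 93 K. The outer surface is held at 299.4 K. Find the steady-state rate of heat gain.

Q = 247 W

Series thermal resistances, inner to outer:
  R_copper = (1/1.35 − 1/1.38)/(4πk) = 0.01610/(4π·409) = 3.133×10^-6 K/W
  R_fibreglass batt = (1/1.38 − 1/2.07)/(4πk) = 0.2415/(4π·0.0328) = 0.5860 K/W
  R_expanded polystyrene = (1/2.07 − 1/2.64)/(4πk) = 0.1043/(4π·0.0334) = 0.2485 K/W
ΣR = 3.133×10^-6 + 0.5860 + 0.2485 = 0.8345 K/W
Q = ΔT/ΣR = (93 K − 299.4 K)/0.8345 = -247 W
(Negative Q ⇒ heat flows inward; heat gain = 247 W.)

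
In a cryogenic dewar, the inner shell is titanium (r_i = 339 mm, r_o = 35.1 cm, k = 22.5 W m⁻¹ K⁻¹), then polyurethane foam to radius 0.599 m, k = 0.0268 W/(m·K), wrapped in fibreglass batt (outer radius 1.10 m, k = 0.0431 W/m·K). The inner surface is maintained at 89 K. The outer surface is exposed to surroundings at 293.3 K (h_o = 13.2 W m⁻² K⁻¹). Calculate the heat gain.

Series thermal resistances, inner to outer:
  R_titanium = (1/0.339 − 1/0.351)/(4πk) = 0.1008/(4π·22.5) = 3.567×10^-4 K/W
  R_polyurethane foam = (1/0.351 − 1/0.599)/(4πk) = 1.180/(4π·0.0268) = 3.502 K/W
  R_fibreglass batt = (1/0.599 − 1/1.10)/(4πk) = 0.7604/(4π·0.0431) = 1.404 K/W
  R_conv,out = 1/(4πr²h) = 1/(4π·1.10²·13.2) = 0.004982 K/W
ΣR = 3.567×10^-4 + 3.502 + 1.404 + 0.004982 = 4.911 K/W
Q = ΔT/ΣR = (89 K − 293.3 K)/4.911 = -41.6 W
(Negative Q ⇒ heat flows inward; heat gain = 41.6 W.)

Q = 41.6 W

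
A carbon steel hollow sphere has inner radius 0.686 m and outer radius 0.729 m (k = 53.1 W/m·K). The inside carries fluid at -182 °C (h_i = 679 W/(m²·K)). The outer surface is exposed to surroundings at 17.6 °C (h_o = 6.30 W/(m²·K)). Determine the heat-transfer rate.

Resistance network (inner→outer):
  R_conv,in = 1/(4πr²h) = 1/(4π·0.686²·679) = 2.490×10^-4 K/W
  R_carbon steel = (1/0.686 − 1/0.729)/(4πk) = 0.08598/(4π·53.1) = 1.289×10^-4 K/W
  R_conv,out = 1/(4πr²h) = 1/(4π·0.729²·6.30) = 0.02377 K/W
ΣR = 2.490×10^-4 + 1.289×10^-4 + 0.02377 = 0.02415 K/W
Q = ΔT/ΣR = (-182 °C − 17.6 °C)/0.02415 = -8270 W
(Negative Q ⇒ heat flows inward; heat gain = 8270 W.)

Q = 8.27 kW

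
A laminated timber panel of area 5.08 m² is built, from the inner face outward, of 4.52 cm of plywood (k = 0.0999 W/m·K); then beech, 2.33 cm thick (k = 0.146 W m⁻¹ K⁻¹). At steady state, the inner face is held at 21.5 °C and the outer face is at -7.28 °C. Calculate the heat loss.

Q = 239 W

Treat each layer as a resistance in series:
  R_plywood = L/(kA) = 0.0452/(0.0999·5.08) = 0.08907 K/W
  R_beech = L/(kA) = 0.0233/(0.146·5.08) = 0.03142 K/W
ΣR = 0.08907 + 0.03142 = 0.1205 K/W
Q = ΔT/ΣR = (21.5 °C − -7.28 °C)/0.1205 = 239 W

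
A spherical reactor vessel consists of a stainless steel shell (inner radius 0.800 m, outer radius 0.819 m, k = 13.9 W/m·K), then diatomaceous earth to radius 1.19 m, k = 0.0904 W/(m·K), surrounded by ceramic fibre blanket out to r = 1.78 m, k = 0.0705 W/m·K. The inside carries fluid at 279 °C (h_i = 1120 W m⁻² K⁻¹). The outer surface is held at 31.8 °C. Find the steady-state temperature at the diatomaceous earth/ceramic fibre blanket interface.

Series thermal resistances, inner to outer:
  R_conv,in = 1/(4πr²h) = 1/(4π·0.800²·1120) = 1.110×10^-4 K/W
  R_stainless steel = (1/0.800 − 1/0.819)/(4πk) = 0.02900/(4π·13.9) = 1.660×10^-4 K/W
  R_diatomaceous earth = (1/0.819 − 1/1.19)/(4πk) = 0.3807/(4π·0.0904) = 0.3351 K/W
  R_ceramic fibre blanket = (1/1.19 − 1/1.78)/(4πk) = 0.2785/(4π·0.0705) = 0.3144 K/W
ΣR = 1.110×10^-4 + 1.660×10^-4 + 0.3351 + 0.3144 = 0.6498 K/W
Q = ΔT/ΣR = (279 °C − 31.8 °C)/0.6498 = 380.4 W
From the inner boundary to the diatomaceous earth/ceramic fibre blanket interface, ΣR_partial = 0.3354 K/W.
T_interface = T_in − Q·ΣR_partial = 279 °C − (380.4)(0.3354) = 151 °C

T = 151 °C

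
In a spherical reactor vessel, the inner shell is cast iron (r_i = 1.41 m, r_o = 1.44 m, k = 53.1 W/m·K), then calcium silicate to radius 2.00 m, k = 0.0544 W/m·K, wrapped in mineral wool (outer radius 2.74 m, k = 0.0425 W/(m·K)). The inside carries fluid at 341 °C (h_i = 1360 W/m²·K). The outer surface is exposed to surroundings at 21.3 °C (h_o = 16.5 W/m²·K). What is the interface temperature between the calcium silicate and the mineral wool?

Treat each layer as a resistance in series:
  R_conv,in = 1/(4πr²h) = 1/(4π·1.41²·1360) = 2.943×10^-5 K/W
  R_cast iron = (1/1.41 − 1/1.44)/(4πk) = 0.01478/(4π·53.1) = 2.214×10^-5 K/W
  R_calcium silicate = (1/1.44 − 1/2.00)/(4πk) = 0.1944/(4π·0.0544) = 0.2844 K/W
  R_mineral wool = (1/2.00 − 1/2.74)/(4πk) = 0.1350/(4π·0.0425) = 0.2528 K/W
  R_conv,out = 1/(4πr²h) = 1/(4π·2.74²·16.5) = 6.424×10^-4 K/W
ΣR = 2.943×10^-5 + 2.214×10^-5 + 0.2844 + 0.2528 + 6.424×10^-4 = 0.5379 K/W
Q = ΔT/ΣR = (341 °C − 21.3 °C)/0.5379 = 594.3 W
From the inner boundary to the calcium silicate/mineral wool interface, ΣR_partial = 0.2845 K/W.
T_interface = T_in − Q·ΣR_partial = 341 °C − (594.3)(0.2845) = 172 °C

T = 172 °C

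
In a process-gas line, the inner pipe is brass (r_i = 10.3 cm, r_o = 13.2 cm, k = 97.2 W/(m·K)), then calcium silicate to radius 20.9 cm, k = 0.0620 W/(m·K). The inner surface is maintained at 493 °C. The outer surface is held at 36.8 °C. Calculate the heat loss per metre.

Q' = 387 W/m

Resistance network (inner→outer):
  R'_brass = ln(0.132/0.103)/(2πk) = 0.2481/(2π·97.2) = 4.062×10^-4 m·K/W
  R'_calcium silicate = ln(0.209/0.132)/(2πk) = 0.4595/(2π·0.0620) = 1.180 m·K/W
ΣR = 4.062×10^-4 + 1.180 = 1.180 m·K/W
Q' = ΔT/ΣR = (493 °C − 36.8 °C)/1.180 = 387 W/m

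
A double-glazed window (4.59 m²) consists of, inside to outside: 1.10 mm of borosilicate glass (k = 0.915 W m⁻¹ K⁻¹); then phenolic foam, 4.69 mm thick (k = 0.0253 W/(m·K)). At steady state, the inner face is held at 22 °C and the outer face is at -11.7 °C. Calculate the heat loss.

Q = 829 W

Resistance network (inner→outer):
  R_borosilicate glass = L/(kA) = 0.00110/(0.915·4.59) = 2.619×10^-4 K/W
  R_phenolic foam = L/(kA) = 0.00469/(0.0253·4.59) = 0.04039 K/W
ΣR = 2.619×10^-4 + 0.04039 = 0.04065 K/W
Q = ΔT/ΣR = (22 °C − -11.7 °C)/0.04065 = 829 W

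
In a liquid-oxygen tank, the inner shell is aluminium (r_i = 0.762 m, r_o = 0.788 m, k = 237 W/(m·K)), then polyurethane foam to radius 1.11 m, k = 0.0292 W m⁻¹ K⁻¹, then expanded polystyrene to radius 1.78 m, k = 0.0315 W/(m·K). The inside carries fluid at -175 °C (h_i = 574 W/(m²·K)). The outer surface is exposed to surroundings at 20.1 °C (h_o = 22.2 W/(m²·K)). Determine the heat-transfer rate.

Q = 105 W

Resistance network (inner→outer):
  R_conv,in = 1/(4πr²h) = 1/(4π·0.762²·574) = 2.388×10^-4 K/W
  R_aluminium = (1/0.762 − 1/0.788)/(4πk) = 0.04330/(4π·237) = 1.454×10^-5 K/W
  R_polyurethane foam = (1/0.788 − 1/1.11)/(4πk) = 0.3681/(4π·0.0292) = 1.003 K/W
  R_expanded polystyrene = (1/1.11 − 1/1.78)/(4πk) = 0.3391/(4π·0.0315) = 0.8567 K/W
  R_conv,out = 1/(4πr²h) = 1/(4π·1.78²·22.2) = 0.001131 K/W
ΣR = 2.388×10^-4 + 1.454×10^-5 + 1.003 + 0.8567 + 0.001131 = 1.861 K/W
Q = ΔT/ΣR = (-175 °C − 20.1 °C)/1.861 = -105 W
(Negative Q ⇒ heat flows inward; heat gain = 105 W.)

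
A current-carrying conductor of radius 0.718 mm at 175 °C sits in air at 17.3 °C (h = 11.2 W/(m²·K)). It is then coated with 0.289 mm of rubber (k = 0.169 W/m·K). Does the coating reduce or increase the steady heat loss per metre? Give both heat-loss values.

increases: 7.97 → 10.9 W/m

Critical radius for a cylinder: r_cr = k/h = 0.0151 m = 1.51 cm.
Outer radius after coating: r₂ = 7.18×10^-4 + 2.89×10^-4 = 0.001007 m.
Since r₁ < r_cr and r₂ ≤ r_cr, the coating moves toward the maximum at r_cr — heat loss rises.
Bare: R = 1/(2πr₁h) = 19.79 m·K/W; Q = 157.7/19.79 = 7.97 W/m.
Coated: R = R_cond + R_conv = 14.43 m·K/W; Q = 157.7/14.43 = 10.9 W/m.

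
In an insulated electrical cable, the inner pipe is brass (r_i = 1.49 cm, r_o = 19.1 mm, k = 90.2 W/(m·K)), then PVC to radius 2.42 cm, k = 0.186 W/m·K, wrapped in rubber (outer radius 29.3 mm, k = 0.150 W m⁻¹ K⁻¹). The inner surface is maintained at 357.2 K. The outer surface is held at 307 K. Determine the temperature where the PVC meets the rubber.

Treat each layer as a resistance in series:
  R'_brass = ln(0.0191/0.0149)/(2πk) = 0.2483/(2π·90.2) = 4.382×10^-4 m·K/W
  R'_PVC = ln(0.0242/0.0191)/(2πk) = 0.2367/(2π·0.186) = 0.2025 m·K/W
  R'_rubber = ln(0.0293/0.0242)/(2πk) = 0.1912/(2π·0.150) = 0.2029 m·K/W
ΣR = 4.382×10^-4 + 0.2025 + 0.2029 = 0.4058 m·K/W
Q' = ΔT/ΣR = (357.2 K − 307 K)/0.4058 = 123.7 W/m
From the inner boundary to the PVC/rubber interface, ΣR_partial = 0.2029 m·K/W.
T_interface = T_in − Q'·ΣR_partial = 357.2 K − (123.7)(0.2029) = 332.1 K

T = 332.1 K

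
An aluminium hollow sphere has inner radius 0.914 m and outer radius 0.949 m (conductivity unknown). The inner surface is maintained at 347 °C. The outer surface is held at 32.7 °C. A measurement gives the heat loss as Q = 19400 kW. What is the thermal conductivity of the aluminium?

k = 198 W/m·K

ΣR = ΔT/Q = |347 − 32.7|/1.94×10^7 = 1.620×10^-5 K/W
(1/r₁−1/r₂)/(4πk) = 1.620×10^-5 ⇒ k = 0.04035/(4π·1.620×10^-5) = 198 W/m·K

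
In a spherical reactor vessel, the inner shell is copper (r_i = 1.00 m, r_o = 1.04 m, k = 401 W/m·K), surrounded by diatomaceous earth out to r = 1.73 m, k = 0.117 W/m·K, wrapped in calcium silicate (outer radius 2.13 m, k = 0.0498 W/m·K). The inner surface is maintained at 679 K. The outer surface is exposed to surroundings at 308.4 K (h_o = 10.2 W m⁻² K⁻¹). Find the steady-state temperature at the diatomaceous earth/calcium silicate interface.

Treat each layer as a resistance in series:
  R_copper = (1/1.00 − 1/1.04)/(4πk) = 0.03846/(4π·401) = 7.633×10^-6 K/W
  R_diatomaceous earth = (1/1.04 − 1/1.73)/(4πk) = 0.3835/(4π·0.117) = 0.2608 K/W
  R_calcium silicate = (1/1.73 − 1/2.13)/(4πk) = 0.1086/(4π·0.0498) = 0.1735 K/W
  R_conv,out = 1/(4πr²h) = 1/(4π·2.13²·10.2) = 0.001720 K/W
ΣR = 7.633×10^-6 + 0.2608 + 0.1735 + 0.001720 = 0.4360 K/W
Q = ΔT/ΣR = (679 K − 308.4 K)/0.4360 = 850.0 W
From the inner boundary to the diatomaceous earth/calcium silicate interface, ΣR_partial = 0.2608 K/W.
T_interface = T_in − Q·ΣR_partial = 679 K − (850.0)(0.2608) = 457 K

T = 457 K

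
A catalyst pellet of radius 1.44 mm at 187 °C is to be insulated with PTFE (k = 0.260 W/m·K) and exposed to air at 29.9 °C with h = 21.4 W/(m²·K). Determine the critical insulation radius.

r_cr = 2.43 cm

For a sphere, r_cr = 2k_ins/h = 2·0.260/21.4 = 0.0243 m = 2.43 cm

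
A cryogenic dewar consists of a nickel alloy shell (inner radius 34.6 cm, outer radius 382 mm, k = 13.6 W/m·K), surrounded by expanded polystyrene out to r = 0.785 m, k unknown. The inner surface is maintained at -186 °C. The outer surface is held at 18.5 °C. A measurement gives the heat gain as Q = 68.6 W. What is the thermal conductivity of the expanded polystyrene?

k = 0.0359 W/m·K

ΣR = ΔT/Q = |-186 − 18.5|/68.6 = 2.981 K/W
Known resistances:
  R_nickel alloy = (1/0.346 − 1/0.382)/(4πk) = 0.2724/(4π·13.6) = 0.001594 K/W
R_expanded polystyrene = ΣR − ΣR_known = 2.981 − 0.001594 = 2.979 K/W
(1/r₁−1/r₂)/(4πk) = 2.979 ⇒ k = 1.344/(4π·2.979) = 0.0359 W/m·K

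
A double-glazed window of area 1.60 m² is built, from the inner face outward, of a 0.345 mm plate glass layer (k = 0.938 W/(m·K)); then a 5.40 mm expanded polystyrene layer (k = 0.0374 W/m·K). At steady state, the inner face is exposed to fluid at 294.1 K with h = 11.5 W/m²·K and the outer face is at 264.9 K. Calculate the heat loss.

Series thermal resistances, inner to outer:
  R_conv,in = 1/(hA) = 1/(11.5·1.60) = 0.05435 K/W
  R_plate glass = L/(kA) = 3.45×10^-4/(0.938·1.60) = 2.299×10^-4 K/W
  R_expanded polystyrene = L/(kA) = 0.00540/(0.0374·1.60) = 0.09024 K/W
ΣR = 0.05435 + 2.299×10^-4 + 0.09024 = 0.1448 K/W
Q = ΔT/ΣR = (294.1 K − 264.9 K)/0.1448 = 202 W

Q = 202 W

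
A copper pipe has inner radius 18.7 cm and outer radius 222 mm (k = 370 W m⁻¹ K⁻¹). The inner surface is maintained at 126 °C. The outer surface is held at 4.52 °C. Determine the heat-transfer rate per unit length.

Q' = 1.65×10^6 W/m

Q' = 2πk·ΔT/ln(r₂/r₁) = 2π × 370 × 121.48 / ln(0.222/0.187) = 1.65×10^6 W/m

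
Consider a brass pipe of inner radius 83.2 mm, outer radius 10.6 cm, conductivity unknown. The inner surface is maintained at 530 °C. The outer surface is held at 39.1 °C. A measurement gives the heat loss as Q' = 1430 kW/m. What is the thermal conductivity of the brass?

ΣR = ΔT/Q' = |530 − 39.1|/1.43×10^6 = 3.433×10^-4 m·K/W
ln(r₂/r₁)/(2πk) = 3.433×10^-4 ⇒ k = 0.2422/(2π·3.433×10^-4) = 112 W/m·K

k = 112 W/m·K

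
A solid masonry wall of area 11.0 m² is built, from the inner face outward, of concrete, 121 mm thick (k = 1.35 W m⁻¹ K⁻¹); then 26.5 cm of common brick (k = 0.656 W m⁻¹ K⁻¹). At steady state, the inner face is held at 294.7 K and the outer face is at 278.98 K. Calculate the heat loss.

Q = 350 W

Series thermal resistances, inner to outer:
  R_concrete = L/(kA) = 0.121/(1.35·11.0) = 0.008148 K/W
  R_common brick = L/(kA) = 0.265/(0.656·11.0) = 0.03672 K/W
ΣR = 0.008148 + 0.03672 = 0.04487 K/W
Q = ΔT/ΣR = (294.7 K − 278.98 K)/0.04487 = 350 W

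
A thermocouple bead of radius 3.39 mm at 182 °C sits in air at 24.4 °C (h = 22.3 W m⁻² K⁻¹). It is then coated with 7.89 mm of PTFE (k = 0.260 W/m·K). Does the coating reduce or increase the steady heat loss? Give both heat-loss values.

Critical radius for a sphere: r_cr = 2k/h = 0.0233 m = 2.33 cm.
Outer radius after coating: r₂ = 0.00339 + 0.00789 = 0.01128 m.
Since r₁ < r_cr and r₂ ≤ r_cr, the coating moves toward the maximum at r_cr — heat loss rises.
Bare: R = 1/(4πr₁²h) = 310.5 K/W; Q = 157.6/310.5 = 0.508 W.
Coated: R = R_cond + R_conv = 91.20 K/W; Q = 157.6/91.20 = 1.73 W.

increases: 0.508 → 1.73 W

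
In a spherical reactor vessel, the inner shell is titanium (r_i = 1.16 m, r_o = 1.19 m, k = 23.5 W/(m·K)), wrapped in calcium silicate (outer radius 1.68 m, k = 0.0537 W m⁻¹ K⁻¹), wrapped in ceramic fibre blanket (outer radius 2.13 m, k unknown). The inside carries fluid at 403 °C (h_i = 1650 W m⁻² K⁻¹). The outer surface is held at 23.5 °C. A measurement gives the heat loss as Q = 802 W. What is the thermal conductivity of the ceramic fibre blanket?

k = 0.0911 W/m·K

ΣR = ΔT/Q = |403 − 23.5|/802 = 0.4732 K/W
Known resistances:
  R_conv,in = 1/(4πr²h) = 1/(4π·1.16²·1650) = 3.584×10^-5 K/W
  R_titanium = (1/1.16 − 1/1.19)/(4πk) = 0.02173/(4π·23.5) = 7.359×10^-5 K/W
  R_calcium silicate = (1/1.19 − 1/1.68)/(4πk) = 0.2451/(4π·0.0537) = 0.3632 K/W
R_ceramic fibre blanket = ΣR − ΣR_known = 0.4732 − 0.3633 = 0.1099 K/W
(1/r₁−1/r₂)/(4πk) = 0.1099 ⇒ k = 0.1258/(4π·0.1099) = 0.0911 W/m·K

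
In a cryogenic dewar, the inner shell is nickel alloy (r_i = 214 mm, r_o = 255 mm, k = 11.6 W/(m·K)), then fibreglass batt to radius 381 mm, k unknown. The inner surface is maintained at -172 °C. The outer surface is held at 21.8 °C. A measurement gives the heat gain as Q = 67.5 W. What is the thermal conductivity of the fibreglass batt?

ΣR = ΔT/Q = |-172 − 21.8|/67.5 = 2.871 K/W
Known resistances:
  R_nickel alloy = (1/0.214 − 1/0.255)/(4πk) = 0.7513/(4π·11.6) = 0.005154 K/W
R_fibreglass batt = ΣR − ΣR_known = 2.871 − 0.005154 = 2.866 K/W
(1/r₁−1/r₂)/(4πk) = 2.866 ⇒ k = 1.297/(4π·2.866) = 0.0360 W/m·K

k = 0.0360 W/m·K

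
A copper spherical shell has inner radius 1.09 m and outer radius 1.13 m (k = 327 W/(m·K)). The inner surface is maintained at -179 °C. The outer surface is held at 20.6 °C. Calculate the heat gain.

Q = 4πk·ΔT/(1/r₁ − 1/r₂) = 4π × 327 × 199.6 / (1/1.09 − 1/1.13) = 2.53×10^7 W

Q = 2.53×10^7 W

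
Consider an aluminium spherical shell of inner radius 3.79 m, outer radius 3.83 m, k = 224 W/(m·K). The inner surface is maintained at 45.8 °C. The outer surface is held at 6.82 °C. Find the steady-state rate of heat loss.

Q = 4πk·ΔT/(1/r₁ − 1/r₂) = 4π × 224 × 38.98 / (1/3.79 − 1/3.83) = 3.98×10^7 W

Q = 39800 kW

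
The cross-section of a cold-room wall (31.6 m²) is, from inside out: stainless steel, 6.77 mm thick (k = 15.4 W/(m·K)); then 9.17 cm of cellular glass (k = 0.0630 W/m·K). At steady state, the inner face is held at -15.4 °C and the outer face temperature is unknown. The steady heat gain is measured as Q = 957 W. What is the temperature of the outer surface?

Series resistances:
  R_stainless steel = L/(kA) = 0.00677/(15.4·31.6) = 1.391×10^-5 K/W
  R_cellular glass = L/(kA) = 0.0917/(0.0630·31.6) = 0.04606 K/W
ΣR = 0.04608 K/W
ΔT = Q·ΣR = 957 × 0.04608 = 44.10 K
Heat flows inward, so T_out = T_in + ΔT = -15.4 + 44.10 = 28.7 °C

T_out = 28.7 °C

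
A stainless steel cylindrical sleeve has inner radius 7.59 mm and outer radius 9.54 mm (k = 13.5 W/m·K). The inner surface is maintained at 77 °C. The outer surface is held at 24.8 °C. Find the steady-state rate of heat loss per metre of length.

Q' = 2πk·ΔT/ln(r₂/r₁) = 2π × 13.5 × 52.2 / ln(0.00954/0.00759) = 19400 W/m

Q' = 19.4 kW/m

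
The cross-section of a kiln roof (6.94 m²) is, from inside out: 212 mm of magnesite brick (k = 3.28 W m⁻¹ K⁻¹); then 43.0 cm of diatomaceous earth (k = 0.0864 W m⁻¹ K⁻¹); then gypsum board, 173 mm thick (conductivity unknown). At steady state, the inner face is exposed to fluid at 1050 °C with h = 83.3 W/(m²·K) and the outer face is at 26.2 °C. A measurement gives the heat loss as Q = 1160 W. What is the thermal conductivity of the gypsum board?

ΣR = ΔT/Q = |1050 − 26.2|/1160 = 0.8826 K/W
Known resistances:
  R_conv,in = 1/(hA) = 1/(83.3·6.94) = 0.001730 K/W
  R_magnesite brick = L/(kA) = 0.212/(3.28·6.94) = 0.009313 K/W
  R_diatomaceous earth = L/(kA) = 0.430/(0.0864·6.94) = 0.7171 K/W
R_gypsum board = ΣR − ΣR_known = 0.8826 − 0.7281 = 0.1545 K/W
L/(kA) = 0.1545 ⇒ k = 0.173/(0.1545·6.94) = 0.161 W/m·K

k = 0.161 W/m·K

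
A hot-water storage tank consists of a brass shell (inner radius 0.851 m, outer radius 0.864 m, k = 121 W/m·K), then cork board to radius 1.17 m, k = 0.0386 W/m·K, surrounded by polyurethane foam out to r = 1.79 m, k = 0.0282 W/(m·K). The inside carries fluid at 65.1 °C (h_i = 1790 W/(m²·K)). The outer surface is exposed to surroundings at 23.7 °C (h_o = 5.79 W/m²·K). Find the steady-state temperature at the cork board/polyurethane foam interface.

T = 47.4 °C

Treat each layer as a resistance in series:
  R_conv,in = 1/(4πr²h) = 1/(4π·0.851²·1790) = 6.139×10^-5 K/W
  R_brass = (1/0.851 − 1/0.864)/(4πk) = 0.01768/(4π·121) = 1.163×10^-5 K/W
  R_cork board = (1/0.864 − 1/1.17)/(4πk) = 0.3027/(4π·0.0386) = 0.6241 K/W
  R_polyurethane foam = (1/1.17 − 1/1.79)/(4πk) = 0.2960/(4π·0.0282) = 0.8354 K/W
  R_conv,out = 1/(4πr²h) = 1/(4π·1.79²·5.79) = 0.004289 K/W
ΣR = 6.139×10^-5 + 1.163×10^-5 + 0.6241 + 0.8354 + 0.004289 = 1.464 K/W
Q = ΔT/ΣR = (65.1 °C − 23.7 °C)/1.464 = 28.28 W
From the inner boundary to the cork board/polyurethane foam interface, ΣR_partial = 0.6242 K/W.
T_interface = T_in − Q·ΣR_partial = 65.1 °C − (28.28)(0.6242) = 47.4 °C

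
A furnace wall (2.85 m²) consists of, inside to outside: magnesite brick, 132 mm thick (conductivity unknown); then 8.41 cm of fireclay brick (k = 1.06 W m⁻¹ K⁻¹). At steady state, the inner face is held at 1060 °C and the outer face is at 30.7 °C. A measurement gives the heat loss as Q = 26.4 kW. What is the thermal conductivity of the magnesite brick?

ΣR = ΔT/Q = |1060 − 30.7|/26400 = 0.03899 K/W
Known resistances:
  R_fireclay brick = L/(kA) = 0.0841/(1.06·2.85) = 0.02784 K/W
R_magnesite brick = ΣR − ΣR_known = 0.03899 − 0.02784 = 0.01115 K/W
L/(kA) = 0.01115 ⇒ k = 0.132/(0.01115·2.85) = 4.15 W/m·K

k = 4.15 W/m·K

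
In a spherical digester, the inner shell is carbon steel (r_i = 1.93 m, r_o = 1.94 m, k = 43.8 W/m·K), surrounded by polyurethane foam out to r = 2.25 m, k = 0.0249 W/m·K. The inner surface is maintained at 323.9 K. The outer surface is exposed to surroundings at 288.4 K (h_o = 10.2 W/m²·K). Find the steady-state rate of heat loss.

Resistance network (inner→outer):
  R_carbon steel = (1/1.93 − 1/1.94)/(4πk) = 0.002671/(4π·43.8) = 4.852×10^-6 K/W
  R_polyurethane foam = (1/1.94 − 1/2.25)/(4πk) = 0.07102/(4π·0.0249) = 0.2270 K/W
  R_conv,out = 1/(4πr²h) = 1/(4π·2.25²·10.2) = 0.001541 K/W
ΣR = 4.852×10^-6 + 0.2270 + 0.001541 = 0.2285 K/W
Q = ΔT/ΣR = (323.9 K − 288.4 K)/0.2285 = 155 W

Q = 155 W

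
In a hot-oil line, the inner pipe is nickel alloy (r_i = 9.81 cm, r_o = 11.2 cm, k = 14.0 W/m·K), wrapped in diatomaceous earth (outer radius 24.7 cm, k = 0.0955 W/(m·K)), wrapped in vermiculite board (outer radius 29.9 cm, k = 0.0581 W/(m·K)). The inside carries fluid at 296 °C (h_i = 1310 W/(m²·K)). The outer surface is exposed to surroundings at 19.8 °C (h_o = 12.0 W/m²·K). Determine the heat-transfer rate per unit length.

Q' = 146 W/m

Series thermal resistances, inner to outer:
  R'_conv,in = 1/(2πr h) = 1/(2π·0.0981·1310) = 0.001238 m·K/W
  R'_nickel alloy = ln(0.112/0.0981)/(2πk) = 0.1325/(2π·14.0) = 0.001506 m·K/W
  R'_diatomaceous earth = ln(0.247/0.112)/(2πk) = 0.7909/(2π·0.0955) = 1.318 m·K/W
  R'_vermiculite board = ln(0.299/0.247)/(2πk) = 0.1911/(2π·0.0581) = 0.5234 m·K/W
  R'_conv,out = 1/(2πr h) = 1/(2π·0.299·12.0) = 0.04436 m·K/W
ΣR = 0.001238 + 0.001506 + 1.318 + 0.5234 + 0.04436 = 1.889 m·K/W
Q' = ΔT/ΣR = (296 °C − 19.8 °C)/1.889 = 146 W/m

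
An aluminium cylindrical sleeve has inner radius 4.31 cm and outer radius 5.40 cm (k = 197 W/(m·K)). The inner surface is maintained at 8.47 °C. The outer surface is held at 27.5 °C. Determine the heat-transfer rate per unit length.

Q' = 2πk·ΔT/ln(r₂/r₁) = 2π × 197 × 19.03 / ln(0.0540/0.0431) = 1.04×10^5 W/m

Q' = 104 kW/m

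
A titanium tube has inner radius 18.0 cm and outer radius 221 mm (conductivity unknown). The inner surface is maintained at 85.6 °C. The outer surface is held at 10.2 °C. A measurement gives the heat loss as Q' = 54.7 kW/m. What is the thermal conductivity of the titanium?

ΣR = ΔT/Q' = |85.6 − 10.2|/54700 = 0.001378 m·K/W
ln(r₂/r₁)/(2πk) = 0.001378 ⇒ k = 0.2052/(2π·0.001378) = 23.7 W/m·K

k = 23.7 W/m·K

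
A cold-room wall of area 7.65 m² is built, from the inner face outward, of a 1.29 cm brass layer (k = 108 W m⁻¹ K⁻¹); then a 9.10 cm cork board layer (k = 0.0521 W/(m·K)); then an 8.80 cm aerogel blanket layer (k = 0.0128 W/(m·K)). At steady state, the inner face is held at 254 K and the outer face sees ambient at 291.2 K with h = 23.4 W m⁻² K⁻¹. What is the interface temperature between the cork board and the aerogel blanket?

T = 261.5 K

Treat each layer as a resistance in series:
  R_brass = L/(kA) = 0.0129/(108·7.65) = 1.561×10^-5 K/W
  R_cork board = L/(kA) = 0.0910/(0.0521·7.65) = 0.2283 K/W
  R_aerogel blanket = L/(kA) = 0.0880/(0.0128·7.65) = 0.8987 K/W
  R_conv,out = 1/(hA) = 1/(23.4·7.65) = 0.005586 K/W
ΣR = 1.561×10^-5 + 0.2283 + 0.8987 + 0.005586 = 1.133 K/W
Q = ΔT/ΣR = (254 K − 291.2 K)/1.133 = -32.83 W
From the inner boundary to the cork board/aerogel blanket interface, ΣR_partial = 0.2283 K/W.
T_interface = T_in − Q·ΣR_partial = 254 K − (-32.83)(0.2283) = 261.5 K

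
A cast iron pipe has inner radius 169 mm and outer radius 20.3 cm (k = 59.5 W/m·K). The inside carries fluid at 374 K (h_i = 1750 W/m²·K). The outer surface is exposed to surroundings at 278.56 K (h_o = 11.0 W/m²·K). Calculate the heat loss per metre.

Resistance network (inner→outer):
  R'_conv,in = 1/(2πr h) = 1/(2π·0.169·1750) = 5.381×10^-4 m·K/W
  R'_cast iron = ln(0.203/0.169)/(2πk) = 0.1833/(2π·59.5) = 4.903×10^-4 m·K/W
  R'_conv,out = 1/(2πr h) = 1/(2π·0.203·11.0) = 0.07127 m·K/W
ΣR = 5.381×10^-4 + 4.903×10^-4 + 0.07127 = 0.07230 m·K/W
Q' = ΔT/ΣR = (374 K − 278.56 K)/0.07230 = 1320 W/m

Q' = 1320 W/m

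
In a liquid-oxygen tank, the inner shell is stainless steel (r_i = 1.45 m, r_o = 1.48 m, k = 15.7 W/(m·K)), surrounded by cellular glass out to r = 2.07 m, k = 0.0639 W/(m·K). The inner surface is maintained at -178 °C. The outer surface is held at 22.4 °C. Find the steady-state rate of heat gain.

Q = 835 W

Resistance network (inner→outer):
  R_stainless steel = (1/1.45 − 1/1.48)/(4πk) = 0.01398/(4π·15.7) = 7.086×10^-5 K/W
  R_cellular glass = (1/1.48 − 1/2.07)/(4πk) = 0.1926/(4π·0.0639) = 0.2398 K/W
ΣR = 7.086×10^-5 + 0.2398 = 0.2399 K/W
Q = ΔT/ΣR = (-178 °C − 22.4 °C)/0.2399 = -835 W
(Negative Q ⇒ heat flows inward; heat gain = 835 W.)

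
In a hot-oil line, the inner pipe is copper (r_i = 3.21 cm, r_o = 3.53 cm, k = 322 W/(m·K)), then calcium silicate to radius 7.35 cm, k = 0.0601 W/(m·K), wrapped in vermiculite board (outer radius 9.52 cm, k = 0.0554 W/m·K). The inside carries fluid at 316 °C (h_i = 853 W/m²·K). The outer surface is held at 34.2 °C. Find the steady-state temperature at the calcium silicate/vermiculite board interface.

Resistance network (inner→outer):
  R'_conv,in = 1/(2πr h) = 1/(2π·0.0321·853) = 0.005813 m·K/W
  R'_copper = ln(0.0353/0.0321)/(2πk) = 0.09503/(2π·322) = 4.697×10^-5 m·K/W
  R'_calcium silicate = ln(0.0735/0.0353)/(2πk) = 0.7334/(2π·0.0601) = 1.942 m·K/W
  R'_vermiculite board = ln(0.0952/0.0735)/(2πk) = 0.2587/(2π·0.0554) = 0.7432 m·K/W
ΣR = 0.005813 + 4.697×10^-5 + 1.942 + 0.7432 = 2.691 m·K/W
Q' = ΔT/ΣR = (316 °C − 34.2 °C)/2.691 = 104.7 W/m
From the inner boundary to the calcium silicate/vermiculite board interface, ΣR_partial = 1.948 m·K/W.
T_interface = T_in − Q'·ΣR_partial = 316 °C − (104.7)(1.948) = 112 °C

T = 112 °C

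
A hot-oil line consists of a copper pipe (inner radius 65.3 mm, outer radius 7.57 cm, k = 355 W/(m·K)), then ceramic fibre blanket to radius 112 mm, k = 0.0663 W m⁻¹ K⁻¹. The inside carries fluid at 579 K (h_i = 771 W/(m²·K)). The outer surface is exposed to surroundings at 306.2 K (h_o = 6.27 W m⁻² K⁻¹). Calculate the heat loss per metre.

Q' = 233 W/m

Series thermal resistances, inner to outer:
  R'_conv,in = 1/(2πr h) = 1/(2π·0.0653·771) = 0.003161 m·K/W
  R'_copper = ln(0.0757/0.0653)/(2πk) = 0.1478/(2π·355) = 6.626×10^-5 m·K/W
  R'_ceramic fibre blanket = ln(0.112/0.0757)/(2πk) = 0.3917/(2π·0.0663) = 0.9403 m·K/W
  R'_conv,out = 1/(2πr h) = 1/(2π·0.112·6.27) = 0.2266 m·K/W
ΣR = 0.003161 + 6.626×10^-5 + 0.9403 + 0.2266 = 1.170 m·K/W
Q' = ΔT/ΣR = (579 K − 306.2 K)/1.170 = 233 W/m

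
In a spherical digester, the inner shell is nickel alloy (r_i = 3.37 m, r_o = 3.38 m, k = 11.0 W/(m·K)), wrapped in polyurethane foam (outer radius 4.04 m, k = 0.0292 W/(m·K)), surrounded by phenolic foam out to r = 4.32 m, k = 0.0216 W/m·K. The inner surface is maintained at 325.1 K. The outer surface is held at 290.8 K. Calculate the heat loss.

Series thermal resistances, inner to outer:
  R_nickel alloy = (1/3.37 − 1/3.38)/(4πk) = 8.779×10^-4/(4π·11.0) = 6.351×10^-6 K/W
  R_polyurethane foam = (1/3.38 − 1/4.04)/(4πk) = 0.04833/(4π·0.0292) = 0.1317 K/W
  R_phenolic foam = (1/4.04 − 1/4.32)/(4πk) = 0.01604/(4π·0.0216) = 0.05911 K/W
ΣR = 6.351×10^-6 + 0.1317 + 0.05911 = 0.1908 K/W
Q = ΔT/ΣR = (325.1 K − 290.8 K)/0.1908 = 180 W

Q = 180 W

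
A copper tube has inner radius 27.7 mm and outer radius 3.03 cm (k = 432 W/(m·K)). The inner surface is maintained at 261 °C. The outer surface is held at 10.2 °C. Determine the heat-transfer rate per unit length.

Q' = 2πk·ΔT/ln(r₂/r₁) = 2π × 432 × 250.8 / ln(0.0303/0.0277) = 7.59×10^6 W/m

Q' = 7.59×10^6 W/m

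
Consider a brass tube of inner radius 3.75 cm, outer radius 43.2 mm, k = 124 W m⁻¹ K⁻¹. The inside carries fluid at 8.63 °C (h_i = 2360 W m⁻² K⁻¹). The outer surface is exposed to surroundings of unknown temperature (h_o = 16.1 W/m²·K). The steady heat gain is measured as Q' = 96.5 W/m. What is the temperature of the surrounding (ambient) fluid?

Sum the resistances:
  R'_conv,in = 1/(2πr h) = 1/(2π·0.0375·2360) = 0.001798 m·K/W
  R'_brass = ln(0.0432/0.0375)/(2πk) = 0.1415/(2π·124) = 1.816×10^-4 m·K/W
  R'_conv,out = 1/(2πr h) = 1/(2π·0.0432·16.1) = 0.2288 m·K/W
ΣR = 0.2308 m·K/W
ΔT = Q'·ΣR = 96.5 × 0.2308 = 22.27 K
Heat flows inward, so T_out = T_in + ΔT = 8.63 + 22.27 = 30.9 °C

T_out = 30.9 °C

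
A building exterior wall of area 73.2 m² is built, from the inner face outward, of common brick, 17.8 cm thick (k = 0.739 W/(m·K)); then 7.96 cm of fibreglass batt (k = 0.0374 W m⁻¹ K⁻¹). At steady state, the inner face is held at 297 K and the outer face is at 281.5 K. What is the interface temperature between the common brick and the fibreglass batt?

Treat each layer as a resistance in series:
  R_common brick = L/(kA) = 0.178/(0.739·73.2) = 0.003291 K/W
  R_fibreglass batt = L/(kA) = 0.0796/(0.0374·73.2) = 0.02908 K/W
ΣR = 0.003291 + 0.02908 = 0.03237 K/W
Q = ΔT/ΣR = (297 K − 281.5 K)/0.03237 = 478.8 W
From the inner boundary to the common brick/fibreglass batt interface, ΣR_partial = 0.003291 K/W.
T_interface = T_in − Q·ΣR_partial = 297 K − (478.8)(0.003291) = 295.4 K

T = 295.4 K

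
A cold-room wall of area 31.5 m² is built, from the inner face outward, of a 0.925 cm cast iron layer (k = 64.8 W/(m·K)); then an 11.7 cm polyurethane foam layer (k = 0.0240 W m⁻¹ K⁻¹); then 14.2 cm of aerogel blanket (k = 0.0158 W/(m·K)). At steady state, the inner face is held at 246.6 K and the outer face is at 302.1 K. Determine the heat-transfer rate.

Treat each layer as a resistance in series:
  R_cast iron = L/(kA) = 0.00925/(64.8·31.5) = 4.532×10^-6 K/W
  R_polyurethane foam = L/(kA) = 0.117/(0.0240·31.5) = 0.1548 K/W
  R_aerogel blanket = L/(kA) = 0.142/(0.0158·31.5) = 0.2853 K/W
ΣR = 4.532×10^-6 + 0.1548 + 0.2853 = 0.4401 K/W
Q = ΔT/ΣR = (246.6 K − 302.1 K)/0.4401 = -126 W
(Negative Q ⇒ heat flows inward; heat gain = 126 W.)

Q = 126 W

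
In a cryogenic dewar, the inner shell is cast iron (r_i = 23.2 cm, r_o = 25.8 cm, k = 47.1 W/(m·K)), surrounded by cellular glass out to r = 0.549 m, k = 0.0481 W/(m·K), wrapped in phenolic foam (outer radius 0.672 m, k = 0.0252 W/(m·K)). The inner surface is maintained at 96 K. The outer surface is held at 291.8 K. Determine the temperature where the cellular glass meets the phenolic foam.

Resistance network (inner→outer):
  R_cast iron = (1/0.232 − 1/0.258)/(4πk) = 0.4344/(4π·47.1) = 7.339×10^-4 K/W
  R_cellular glass = (1/0.258 − 1/0.549)/(4πk) = 2.054/(4π·0.0481) = 3.399 K/W
  R_phenolic foam = (1/0.549 − 1/0.672)/(4πk) = 0.3334/(4π·0.0252) = 1.053 K/W
ΣR = 7.339×10^-4 + 3.399 + 1.053 = 4.453 K/W
Q = ΔT/ΣR = (96 K − 291.8 K)/4.453 = -43.97 W
From the inner boundary to the cellular glass/phenolic foam interface, ΣR_partial = 3.400 K/W.
T_interface = T_in − Q·ΣR_partial = 96 K − (-43.97)(3.400) = 245.5 K

T = 245.5 K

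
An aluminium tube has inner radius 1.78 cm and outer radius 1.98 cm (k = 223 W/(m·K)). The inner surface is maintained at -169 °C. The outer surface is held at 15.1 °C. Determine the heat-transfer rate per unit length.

Q' = 2πk·ΔT/ln(r₂/r₁) = 2π × 223 × 184.1 / ln(0.0198/0.0178) = 2.42×10^6 W/m

Q' = 2420 kW/m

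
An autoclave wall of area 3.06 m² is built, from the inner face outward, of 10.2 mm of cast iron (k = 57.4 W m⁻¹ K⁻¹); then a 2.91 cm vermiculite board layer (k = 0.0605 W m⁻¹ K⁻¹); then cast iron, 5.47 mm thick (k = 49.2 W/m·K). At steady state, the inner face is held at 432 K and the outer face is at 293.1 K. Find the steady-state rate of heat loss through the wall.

Series thermal resistances, inner to outer:
  R_cast iron = L/(kA) = 0.0102/(57.4·3.06) = 5.807×10^-5 K/W
  R_vermiculite board = L/(kA) = 0.0291/(0.0605·3.06) = 0.1572 K/W
  R_cast iron = L/(kA) = 0.00547/(49.2·3.06) = 3.633×10^-5 K/W
ΣR = 5.807×10^-5 + 0.1572 + 3.633×10^-5 = 0.1573 K/W
Q = ΔT/ΣR = (432 K − 293.1 K)/0.1573 = 883 W

Q = 883 W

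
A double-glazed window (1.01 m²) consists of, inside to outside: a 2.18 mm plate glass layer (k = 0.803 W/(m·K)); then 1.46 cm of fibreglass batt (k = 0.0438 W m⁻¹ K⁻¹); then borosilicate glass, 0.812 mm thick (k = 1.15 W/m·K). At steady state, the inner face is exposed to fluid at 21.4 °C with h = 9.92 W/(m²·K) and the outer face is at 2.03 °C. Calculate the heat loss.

Treat each layer as a resistance in series:
  R_conv,in = 1/(hA) = 1/(9.92·1.01) = 0.09981 K/W
  R_plate glass = L/(kA) = 0.00218/(0.803·1.01) = 0.002688 K/W
  R_fibreglass batt = L/(kA) = 0.0146/(0.0438·1.01) = 0.3300 K/W
  R_borosilicate glass = L/(kA) = 8.12×10^-4/(1.15·1.01) = 6.991×10^-4 K/W
ΣR = 0.09981 + 0.002688 + 0.3300 + 6.991×10^-4 = 0.4332 K/W
Q = ΔT/ΣR = (21.4 °C − 2.03 °C)/0.4332 = 44.7 W

Q = 44.7 W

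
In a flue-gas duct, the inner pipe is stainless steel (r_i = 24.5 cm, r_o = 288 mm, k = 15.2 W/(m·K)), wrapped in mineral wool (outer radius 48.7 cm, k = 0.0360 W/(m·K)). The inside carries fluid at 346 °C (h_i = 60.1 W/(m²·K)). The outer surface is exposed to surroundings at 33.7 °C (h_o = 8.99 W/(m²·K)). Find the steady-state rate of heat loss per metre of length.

Resistance network (inner→outer):
  R'_conv,in = 1/(2πr h) = 1/(2π·0.245·60.1) = 0.01081 m·K/W
  R'_stainless steel = ln(0.288/0.245)/(2πk) = 0.1617/(2π·15.2) = 0.001693 m·K/W
  R'_mineral wool = ln(0.487/0.288)/(2πk) = 0.5253/(2π·0.0360) = 2.322 m·K/W
  R'_conv,out = 1/(2πr h) = 1/(2π·0.487·8.99) = 0.03635 m·K/W
ΣR = 0.01081 + 0.001693 + 2.322 + 0.03635 = 2.371 m·K/W
Q' = ΔT/ΣR = (346 °C − 33.7 °C)/2.371 = 132 W/m

Q' = 132 W/m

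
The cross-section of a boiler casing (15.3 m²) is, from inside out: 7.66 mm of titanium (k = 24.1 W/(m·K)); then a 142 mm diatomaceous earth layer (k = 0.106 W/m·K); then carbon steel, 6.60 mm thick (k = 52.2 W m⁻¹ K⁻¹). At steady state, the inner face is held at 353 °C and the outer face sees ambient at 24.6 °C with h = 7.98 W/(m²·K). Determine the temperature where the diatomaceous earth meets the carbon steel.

T = 52.7 °C

Series thermal resistances, inner to outer:
  R_titanium = L/(kA) = 0.00766/(24.1·15.3) = 2.077×10^-5 K/W
  R_diatomaceous earth = L/(kA) = 0.142/(0.106·15.3) = 0.08756 K/W
  R_carbon steel = L/(kA) = 0.00660/(52.2·15.3) = 8.264×10^-6 K/W
  R_conv,out = 1/(hA) = 1/(7.98·15.3) = 0.008190 K/W
ΣR = 2.077×10^-5 + 0.08756 + 8.264×10^-6 + 0.008190 = 0.09578 K/W
Q = ΔT/ΣR = (353 °C − 24.6 °C)/0.09578 = 3429 W
From the inner boundary to the diatomaceous earth/carbon steel interface, ΣR_partial = 0.08758 K/W.
T_interface = T_in − Q·ΣR_partial = 353 °C − (3429)(0.08758) = 52.7 °C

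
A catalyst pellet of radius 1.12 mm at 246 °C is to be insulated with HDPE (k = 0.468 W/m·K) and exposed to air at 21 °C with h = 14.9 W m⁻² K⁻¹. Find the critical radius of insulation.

r_cr = 6.28 cm

For a sphere, r_cr = 2k_ins/h = 2·0.468/14.9 = 0.0628 m = 6.28 cm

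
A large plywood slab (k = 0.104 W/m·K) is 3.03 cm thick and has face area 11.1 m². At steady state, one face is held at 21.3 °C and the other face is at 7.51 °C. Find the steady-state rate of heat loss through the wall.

Q = 525 W

Q = kA·ΔT/L = 0.104 × 11.1 × |21.3 °C − 7.51 °C| / 0.0303 = 525 W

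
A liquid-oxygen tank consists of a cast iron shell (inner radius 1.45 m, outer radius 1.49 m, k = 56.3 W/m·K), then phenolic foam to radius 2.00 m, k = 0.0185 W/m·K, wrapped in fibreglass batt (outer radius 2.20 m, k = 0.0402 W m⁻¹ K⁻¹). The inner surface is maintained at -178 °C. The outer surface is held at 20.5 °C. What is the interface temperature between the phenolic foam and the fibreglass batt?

T = -1.1 °C

Resistance network (inner→outer):
  R_cast iron = (1/1.45 − 1/1.49)/(4πk) = 0.01851/(4π·56.3) = 2.617×10^-5 K/W
  R_phenolic foam = (1/1.49 − 1/2.00)/(4πk) = 0.1711/(4π·0.0185) = 0.7362 K/W
  R_fibreglass batt = (1/2.00 − 1/2.20)/(4πk) = 0.04545/(4π·0.0402) = 0.08998 K/W
ΣR = 2.617×10^-5 + 0.7362 + 0.08998 = 0.8262 K/W
Q = ΔT/ΣR = (-178 °C − 20.5 °C)/0.8262 = -240.3 W
From the inner boundary to the phenolic foam/fibreglass batt interface, ΣR_partial = 0.7362 K/W.
T_interface = T_in − Q·ΣR_partial = -178 °C − (-240.3)(0.7362) = -1.1 °C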